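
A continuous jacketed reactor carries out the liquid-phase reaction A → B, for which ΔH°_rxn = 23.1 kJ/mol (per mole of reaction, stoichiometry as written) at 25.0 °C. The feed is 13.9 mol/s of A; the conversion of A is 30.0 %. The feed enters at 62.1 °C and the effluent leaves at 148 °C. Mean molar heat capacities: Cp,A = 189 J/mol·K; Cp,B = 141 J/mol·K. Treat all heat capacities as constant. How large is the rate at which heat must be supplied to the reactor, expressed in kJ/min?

Extent of reaction ξ = 0.300 × 13.9 = 4.17 mol/s
Reaction term: ξ·ΔH°_rxn = 4.17 × 23.1 = 96.327 kJ/s
Sensible, feed 62.1→25 °C: -97.465 kJ/s
Outlet flows (mol/s): A 9.73, B 4.17
Sensible, products 25→148 °C: 298.51 kJ/s
Q = ΔH = 297.38 kJ/s = 297.38 kW
Heat supplied = 17843 kJ/min

Q_in = 17800 kJ/min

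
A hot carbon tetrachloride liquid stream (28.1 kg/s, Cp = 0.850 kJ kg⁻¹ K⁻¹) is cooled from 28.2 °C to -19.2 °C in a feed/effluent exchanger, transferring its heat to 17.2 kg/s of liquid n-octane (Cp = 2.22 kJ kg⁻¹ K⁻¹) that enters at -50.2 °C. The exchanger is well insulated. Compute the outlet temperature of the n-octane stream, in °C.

T_c,out = -20.6 °C

Heat released by hot stream: Q = 28.1 × 0.850 × (28.2 − -19.2) = 1132.1 kJ/s
Energy balance on cold side (adiabatic exchanger): Q = ṁ_c·Cp_c·(T_c,out − T_c,in)
T_c,out = -50.2 + 1132.1/(17.2 × 2.22) = -20.55 °C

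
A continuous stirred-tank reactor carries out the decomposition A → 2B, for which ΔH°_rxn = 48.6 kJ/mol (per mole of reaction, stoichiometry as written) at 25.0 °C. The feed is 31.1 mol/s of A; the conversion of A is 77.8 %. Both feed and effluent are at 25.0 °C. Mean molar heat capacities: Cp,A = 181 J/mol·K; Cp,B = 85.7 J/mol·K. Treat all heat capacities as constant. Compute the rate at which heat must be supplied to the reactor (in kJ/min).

Q_in = 70600 kJ/min

Extent of reaction ξ = 0.778 × 31.1 = 24.196 mol/s
Reaction term: ξ·ΔH°_rxn = 24.196 × 48.6 = 1175.9 kJ/s
Q = ΔH = 1175.9 kJ/s = 1175.9 kW
Heat supplied = 70555 kJ/min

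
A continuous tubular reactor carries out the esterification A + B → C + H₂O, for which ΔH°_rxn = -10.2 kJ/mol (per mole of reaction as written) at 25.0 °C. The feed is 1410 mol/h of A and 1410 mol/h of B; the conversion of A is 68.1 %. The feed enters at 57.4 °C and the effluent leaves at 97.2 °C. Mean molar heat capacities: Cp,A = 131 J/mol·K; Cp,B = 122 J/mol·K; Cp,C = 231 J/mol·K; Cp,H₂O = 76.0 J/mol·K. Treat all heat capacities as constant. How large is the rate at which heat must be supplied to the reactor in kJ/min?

Q_in = 136 kJ/min

Extent of reaction ξ = 0.681 × 1410 = 960.21 mol/h
Reaction term: ξ·ΔH°_rxn = 960.21 × -10.2 = -9794.1 kJ/h
Sensible, feed 57.4→25 °C: -11558 kJ/h
Outlet flows (mol/h): A 449.79, B 449.79, C 960.21, H₂O 960.21
Sensible, products 25→97.2 °C: 29500 kJ/h
Q = ΔH = 8147.4 kJ/h = 2.2632 kW
Heat supplied = 135.79 kJ/min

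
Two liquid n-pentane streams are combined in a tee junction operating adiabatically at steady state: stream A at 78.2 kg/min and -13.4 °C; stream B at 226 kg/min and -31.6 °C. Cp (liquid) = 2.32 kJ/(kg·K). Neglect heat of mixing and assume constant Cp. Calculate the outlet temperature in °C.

Energy balance with Q = 0: Σ ṁᵢCp,ᵢ(T_out − Tᵢ) = 0
T_out = Σ ṁᵢCp,ᵢTᵢ / Σ ṁᵢCp,ᵢ
      = -19000 / 705.74 = -26.921 °C

T_out = -26.9 °C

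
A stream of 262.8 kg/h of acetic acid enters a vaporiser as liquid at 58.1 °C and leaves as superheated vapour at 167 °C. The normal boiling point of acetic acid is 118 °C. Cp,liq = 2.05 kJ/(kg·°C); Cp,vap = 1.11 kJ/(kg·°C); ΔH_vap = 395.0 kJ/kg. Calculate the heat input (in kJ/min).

Q = 2510 kJ/min

liquid 58.1→118 °C: 122.79 kJ/kg
vaporisation at 118 °C: 395 kJ/kg
vapour 118→167 °C: 54.39 kJ/kg
Δh = 122.79 + 395 + 54.39 = 572.18 kJ/kg
Q = ṁ·Δh = 262.8 kg/h × 572.18 kJ/kg = 150370 kJ/h
|Q| = 41.77 kW = 2506.2 kJ/min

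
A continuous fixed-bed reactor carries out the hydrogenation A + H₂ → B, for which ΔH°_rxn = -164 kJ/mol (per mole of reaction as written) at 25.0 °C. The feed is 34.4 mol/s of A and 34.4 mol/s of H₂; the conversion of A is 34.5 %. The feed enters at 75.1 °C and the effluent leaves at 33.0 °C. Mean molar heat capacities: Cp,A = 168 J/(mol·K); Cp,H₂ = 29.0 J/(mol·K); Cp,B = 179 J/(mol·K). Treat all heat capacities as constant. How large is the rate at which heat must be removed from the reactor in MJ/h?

Extent of reaction ξ = 0.345 × 34.4 = 11.868 mol/s
Reaction term: ξ·ΔH°_rxn = 11.868 × -164 = -1946.4 kJ/s
Sensible, feed 75.1→25 °C: -339.52 kJ/s
Outlet flows (mol/s): A 22.532, H₂ 22.532, B 11.868
Sensible, products 25→33.0 °C: 52.505 kJ/s
Q = ΔH = -2233.4 kJ/s = -2233.4 kW
Heat removed = 8040.1 MJ/h

Q_out = 8040 MJ/h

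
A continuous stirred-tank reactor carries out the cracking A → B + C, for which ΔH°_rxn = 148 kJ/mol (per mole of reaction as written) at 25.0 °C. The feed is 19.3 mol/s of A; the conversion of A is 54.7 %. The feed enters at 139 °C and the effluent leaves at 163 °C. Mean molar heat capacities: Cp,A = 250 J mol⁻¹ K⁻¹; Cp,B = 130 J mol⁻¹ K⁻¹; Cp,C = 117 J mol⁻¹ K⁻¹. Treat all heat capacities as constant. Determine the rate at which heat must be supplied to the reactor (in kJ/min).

Q_in = 100000 kJ/min

Extent of reaction ξ = 0.547 × 19.3 = 10.557 mol/s
Reaction term: ξ·ΔH°_rxn = 10.557 × 148 = 1562.5 kJ/s
Sensible, feed 139→25 °C: -550.05 kJ/s
Outlet flows (mol/s): A 8.7429, B 10.557, C 10.557
Sensible, products 25→163 °C: 661.48 kJ/s
Q = ΔH = 1673.9 kJ/s = 1673.9 kW
Heat supplied = 100430 kJ/min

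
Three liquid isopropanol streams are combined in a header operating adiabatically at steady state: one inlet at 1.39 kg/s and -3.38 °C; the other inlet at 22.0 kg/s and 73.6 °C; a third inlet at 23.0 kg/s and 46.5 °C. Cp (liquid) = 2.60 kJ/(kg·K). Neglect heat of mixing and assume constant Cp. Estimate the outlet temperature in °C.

Adiabatic, steady state ⇒ Σ ṁᵢCp,ᵢ(T_out − Tᵢ) = 0
T_out = Σ ṁᵢCp,ᵢTᵢ / Σ ṁᵢCp,ᵢ
      = 6978.4 / 120.61 = 57.857 °C

T_out = 57.9 °C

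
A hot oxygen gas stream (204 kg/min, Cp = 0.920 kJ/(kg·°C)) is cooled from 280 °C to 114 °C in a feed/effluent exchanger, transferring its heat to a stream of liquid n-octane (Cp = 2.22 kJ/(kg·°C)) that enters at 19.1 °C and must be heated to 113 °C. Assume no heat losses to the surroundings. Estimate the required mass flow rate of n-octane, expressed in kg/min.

Heat released by hot stream: Q = 204 × 0.920 × (280 − 114) = 31155 kJ/min
Energy balance on cold side (adiabatic exchanger): Q = ṁ_c·Cp_c·(T_c,out − T_c,in)
ṁ_c = 31155 / [2.22 × (113 − 19.1)] = 149.45 kg/min

ṁ_c = 149 kg/min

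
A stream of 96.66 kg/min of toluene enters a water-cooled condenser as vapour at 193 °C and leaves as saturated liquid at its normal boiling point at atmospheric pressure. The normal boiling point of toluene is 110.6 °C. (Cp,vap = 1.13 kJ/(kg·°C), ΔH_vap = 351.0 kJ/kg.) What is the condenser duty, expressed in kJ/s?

vapour 193→110.6 °C: -93.112 kJ/kg
condensation at 110.6 °C: -351 kJ/kg
Δh = -93.112 + -351 = -444.11 kJ/kg
Q = ṁ·Δh = 96.66 kg/min × -444.11 kJ/kg = -42928 kJ/min
|Q| = 715.46 kW

Q_c = 715 kJ/s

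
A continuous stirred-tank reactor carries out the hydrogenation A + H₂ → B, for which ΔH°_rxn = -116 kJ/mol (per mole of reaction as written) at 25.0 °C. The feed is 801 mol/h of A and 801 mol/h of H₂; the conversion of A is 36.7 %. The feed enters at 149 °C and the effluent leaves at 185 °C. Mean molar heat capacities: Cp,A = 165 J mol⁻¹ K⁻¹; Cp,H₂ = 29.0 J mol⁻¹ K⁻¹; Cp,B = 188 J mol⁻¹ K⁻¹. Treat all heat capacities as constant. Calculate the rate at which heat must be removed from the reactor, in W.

Q_out = 8000 W

Extent of reaction ξ = 0.367 × 801 = 293.97 mol/h
Reaction term: ξ·ΔH°_rxn = 293.97 × -116 = -34100 kJ/h
Sensible, feed 149→25 °C: -19269 kJ/h
Outlet flows (mol/h): A 507.03, H₂ 507.03, B 293.97
Sensible, products 25→185 °C: 24581 kJ/h
Q = ΔH = -28788 kJ/h = -7.9967 kW
Heat removed = 7996.7 W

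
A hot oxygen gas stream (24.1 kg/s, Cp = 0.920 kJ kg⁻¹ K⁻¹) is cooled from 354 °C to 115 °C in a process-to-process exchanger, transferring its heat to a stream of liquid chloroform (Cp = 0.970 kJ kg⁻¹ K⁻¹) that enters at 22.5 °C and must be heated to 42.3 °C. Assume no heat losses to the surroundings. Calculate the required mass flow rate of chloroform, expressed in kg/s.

ṁ_c = 276 kg/s

Heat released by hot stream: Q = 24.1 × 0.920 × (354 − 115) = 5299.1 kJ/s
Energy balance on cold side (adiabatic exchanger): Q = ṁ_c·Cp_c·(T_c,out − T_c,in)
ṁ_c = 5299.1 / [0.970 × (42.3 − 22.5)] = 275.91 kg/s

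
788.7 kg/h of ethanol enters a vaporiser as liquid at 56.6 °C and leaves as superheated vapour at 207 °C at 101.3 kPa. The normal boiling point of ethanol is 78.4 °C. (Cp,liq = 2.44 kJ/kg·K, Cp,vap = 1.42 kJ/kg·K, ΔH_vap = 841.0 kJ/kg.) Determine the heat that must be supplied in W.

liquid 56.6→78.4 °C: 53.192 kJ/kg
vaporisation at 78.4 °C: 841 kJ/kg
vapour 78.4→207 °C: 182.61 kJ/kg
Δh = 53.192 + 841 + 182.61 = 1076.8 kJ/kg
Q = ṁ·Δh = 788.7 kg/h × 1076.8 kJ/kg = 849280 kJ/h
|Q| = 235.91 kW = 235910 W

Q = 236000 W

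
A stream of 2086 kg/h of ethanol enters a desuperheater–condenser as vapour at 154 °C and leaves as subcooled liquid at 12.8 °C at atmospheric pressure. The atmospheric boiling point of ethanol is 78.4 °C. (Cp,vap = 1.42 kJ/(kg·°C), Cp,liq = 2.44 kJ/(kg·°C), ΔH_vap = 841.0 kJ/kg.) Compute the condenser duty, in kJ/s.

Q_c = 642 kJ/s

vapour 154→78.4 °C: -107.35 kJ/kg
condensation at 78.4 °C: -841 kJ/kg
liquid 78.4→12.8 °C: -160.06 kJ/kg
Δh = -107.35 + -841 + -160.06 = -1108.4 kJ/kg
Q = ṁ·Δh = 2086 kg/h × -1108.4 kJ/kg = -2.3122e+06 kJ/h
|Q| = 642.27 kW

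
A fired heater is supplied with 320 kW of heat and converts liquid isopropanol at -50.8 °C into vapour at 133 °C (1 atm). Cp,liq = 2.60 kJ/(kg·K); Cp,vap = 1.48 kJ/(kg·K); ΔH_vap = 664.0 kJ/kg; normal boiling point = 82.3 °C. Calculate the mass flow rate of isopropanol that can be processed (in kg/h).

Δh = 2.60×(82.3−-50.8) + 664.0 + 1.48×(133−82.3) = 1085.1 kJ/kg
Q = 320 kW = 320 kJ/s = 1.152e+06 kJ/h
ṁ = Q/Δh = 1.152e+06 / 1085.1 = 1061.7 kg/h

ṁ = 1060 kg/h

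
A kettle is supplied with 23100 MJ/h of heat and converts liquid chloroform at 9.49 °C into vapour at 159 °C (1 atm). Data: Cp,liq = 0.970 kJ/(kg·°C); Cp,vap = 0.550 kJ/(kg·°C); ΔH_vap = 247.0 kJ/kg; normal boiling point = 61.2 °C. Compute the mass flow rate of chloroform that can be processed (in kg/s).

ṁ = 18.3 kg/s

Δh = 0.970×(61.2−9.49) + 247.0 + 0.550×(159−61.2) = 350.95 kJ/kg
Q = 23100 MJ/h = 6416.7 kJ/s = 6416.7 kJ/s
ṁ = Q/Δh = 6416.7 / 350.95 = 18.284 kg/s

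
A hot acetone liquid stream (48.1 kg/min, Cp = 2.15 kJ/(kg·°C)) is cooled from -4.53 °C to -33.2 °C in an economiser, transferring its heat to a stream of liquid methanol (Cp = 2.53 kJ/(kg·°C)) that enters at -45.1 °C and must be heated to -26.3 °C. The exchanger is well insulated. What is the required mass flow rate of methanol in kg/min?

ṁ_c = 62.3 kg/min

Heat released by hot stream: Q = 48.1 × 2.15 × (-4.53 − -33.2) = 2964.9 kJ/min
Energy balance on cold side (adiabatic exchanger): Q = ṁ_c·Cp_c·(T_c,out − T_c,in)
ṁ_c = 2964.9 / [2.53 × (-26.3 − -45.1)] = 62.335 kg/min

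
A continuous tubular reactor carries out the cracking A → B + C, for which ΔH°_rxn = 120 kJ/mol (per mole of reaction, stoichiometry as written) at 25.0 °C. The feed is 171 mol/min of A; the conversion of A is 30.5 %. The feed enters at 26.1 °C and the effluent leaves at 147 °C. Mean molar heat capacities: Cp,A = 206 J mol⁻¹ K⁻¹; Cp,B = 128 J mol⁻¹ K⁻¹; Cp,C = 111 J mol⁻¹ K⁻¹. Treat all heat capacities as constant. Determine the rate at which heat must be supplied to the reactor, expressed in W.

Extent of reaction ξ = 0.305 × 171 = 52.155 mol/min
Reaction term: ξ·ΔH°_rxn = 52.155 × 120 = 6258.6 kJ/min
Sensible, feed 26.1→25 °C: -38.749 kJ/min
Outlet flows (mol/min): A 118.84, B 52.155, C 52.155
Sensible, products 25→147 °C: 4507.5 kJ/min
Q = ΔH = 10727 kJ/min = 178.79 kW
Heat supplied = 178790 W

Q_in = 179000 W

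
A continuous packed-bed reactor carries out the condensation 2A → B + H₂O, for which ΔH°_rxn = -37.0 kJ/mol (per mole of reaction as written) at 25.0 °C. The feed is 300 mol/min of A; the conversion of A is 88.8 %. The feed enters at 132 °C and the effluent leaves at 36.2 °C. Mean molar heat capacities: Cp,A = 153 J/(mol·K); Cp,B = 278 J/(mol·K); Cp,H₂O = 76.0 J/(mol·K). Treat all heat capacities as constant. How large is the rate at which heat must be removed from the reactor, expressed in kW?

Q_out = 154 kW

Extent of reaction ξ = 0.888 × 300 / 2 = 133.2 mol/min
Reaction term: ξ·ΔH°_rxn = 133.2 × -37.0 = -4928.4 kJ/min
Sensible, feed 132→25 °C: -4911.3 kJ/min
Outlet flows (mol/min): A 33.6, B 133.2, H₂O 133.2
Sensible, products 25→36.2 °C: 585.69 kJ/min
Q = ΔH = -9254 kJ/min = -154.23 kW
Heat removed = 154.23 kW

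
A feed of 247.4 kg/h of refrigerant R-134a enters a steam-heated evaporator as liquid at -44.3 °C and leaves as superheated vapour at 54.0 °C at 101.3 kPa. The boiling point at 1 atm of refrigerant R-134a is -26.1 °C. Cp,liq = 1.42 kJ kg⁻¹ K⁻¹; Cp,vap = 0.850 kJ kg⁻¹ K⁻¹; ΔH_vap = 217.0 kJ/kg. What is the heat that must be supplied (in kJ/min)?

Q = 1280 kJ/min

liquid -44.3→-26.1 °C: 25.844 kJ/kg
vaporisation at -26.1 °C: 217 kJ/kg
vapour -26.1→54.0 °C: 68.085 kJ/kg
Δh = 25.844 + 217 + 68.085 = 310.93 kJ/kg
Q = ṁ·Δh = 247.4 kg/h × 310.93 kJ/kg = 76924 kJ/h
|Q| = 21.368 kW = 1282.1 kJ/min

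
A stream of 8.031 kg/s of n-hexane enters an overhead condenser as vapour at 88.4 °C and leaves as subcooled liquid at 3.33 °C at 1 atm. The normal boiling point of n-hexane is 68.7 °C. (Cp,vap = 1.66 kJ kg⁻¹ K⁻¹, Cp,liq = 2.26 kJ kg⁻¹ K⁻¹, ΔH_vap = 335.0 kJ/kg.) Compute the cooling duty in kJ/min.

Q_c = 248000 kJ/min

vapour 88.4→68.7 °C: -32.702 kJ/kg
condensation at 68.7 °C: -335 kJ/kg
liquid 68.7→3.33 °C: -147.74 kJ/kg
Δh = -32.702 + -335 + -147.74 = -515.44 kJ/kg
Q = ṁ·Δh = 8.031 kg/s × -515.44 kJ/kg = -4139.5 kJ/s
|Q| = 4139.5 kW = 248370 kJ/min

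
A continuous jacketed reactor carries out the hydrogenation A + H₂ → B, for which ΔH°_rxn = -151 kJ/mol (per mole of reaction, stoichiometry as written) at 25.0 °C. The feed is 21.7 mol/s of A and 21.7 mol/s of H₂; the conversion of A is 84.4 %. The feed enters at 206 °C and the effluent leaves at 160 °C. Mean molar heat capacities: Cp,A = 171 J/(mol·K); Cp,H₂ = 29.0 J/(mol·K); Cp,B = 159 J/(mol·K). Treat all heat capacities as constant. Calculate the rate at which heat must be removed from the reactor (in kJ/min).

Q_out = 184000 kJ/min

Extent of reaction ξ = 0.844 × 21.7 = 18.315 mol/s
Reaction term: ξ·ΔH°_rxn = 18.315 × -151 = -2765.5 kJ/s
Sensible, feed 206→25 °C: -785.54 kJ/s
Outlet flows (mol/s): A 3.3852, H₂ 3.3852, B 18.315
Sensible, products 25→160 °C: 484.53 kJ/s
Q = ΔH = -3066.5 kJ/s = -3066.5 kW
Heat removed = 183990 kJ/min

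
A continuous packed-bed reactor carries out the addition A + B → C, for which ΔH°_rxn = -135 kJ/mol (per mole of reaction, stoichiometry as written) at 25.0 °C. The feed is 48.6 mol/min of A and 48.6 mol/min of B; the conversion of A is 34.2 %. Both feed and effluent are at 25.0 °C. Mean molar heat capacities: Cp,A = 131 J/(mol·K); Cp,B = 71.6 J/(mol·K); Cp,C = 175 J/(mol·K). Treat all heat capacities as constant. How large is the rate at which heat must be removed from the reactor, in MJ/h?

Extent of reaction ξ = 0.342 × 48.6 = 16.621 mol/min
Reaction term: ξ·ΔH°_rxn = 16.621 × -135 = -2243.9 kJ/min
Q = ΔH = -2243.9 kJ/min = -37.398 kW
Heat removed = 134.63 MJ/h

Q_out = 135 MJ/h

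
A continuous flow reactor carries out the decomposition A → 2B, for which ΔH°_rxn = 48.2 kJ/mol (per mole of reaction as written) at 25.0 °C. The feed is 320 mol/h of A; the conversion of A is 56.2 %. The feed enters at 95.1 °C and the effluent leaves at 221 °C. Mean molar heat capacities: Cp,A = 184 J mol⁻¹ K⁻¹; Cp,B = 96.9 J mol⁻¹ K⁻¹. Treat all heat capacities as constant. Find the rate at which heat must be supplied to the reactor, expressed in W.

Extent of reaction ξ = 0.562 × 320 = 179.84 mol/h
Reaction term: ξ·ΔH°_rxn = 179.84 × 48.2 = 8668.3 kJ/h
Sensible, feed 95.1→25 °C: -4127.5 kJ/h
Outlet flows (mol/h): A 140.16, B 359.68
Sensible, products 25→221 °C: 11886 kJ/h
Q = ΔH = 16427 kJ/h = 4.563 kW
Heat supplied = 4563 W

Q_in = 4560 W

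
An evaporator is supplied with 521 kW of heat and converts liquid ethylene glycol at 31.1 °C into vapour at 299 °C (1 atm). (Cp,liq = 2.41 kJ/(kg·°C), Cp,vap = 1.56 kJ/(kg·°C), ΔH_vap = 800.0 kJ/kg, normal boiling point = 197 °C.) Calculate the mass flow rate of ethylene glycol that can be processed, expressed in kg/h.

Δh = 2.41×(197−31.1) + 800.0 + 1.56×(299−197) = 1358.9 kJ/kg
Q = 521 kW = 521 kJ/s = 1.8756e+06 kJ/h
ṁ = Q/Δh = 1.8756e+06 / 1358.9 = 1380.2 kg/h

ṁ = 1380 kg/h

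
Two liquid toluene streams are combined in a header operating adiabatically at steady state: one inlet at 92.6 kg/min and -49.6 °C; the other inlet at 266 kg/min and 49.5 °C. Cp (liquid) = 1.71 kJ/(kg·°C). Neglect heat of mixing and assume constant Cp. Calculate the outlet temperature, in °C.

Energy balance with Q = 0: Σ ṁᵢCp,ᵢ(T_out − Tᵢ) = 0
Σ ṁᵢCp,ᵢTᵢ = 92.6×1.71×-49.6 + 266×1.71×49.5 = 14662
Σ ṁᵢCp,ᵢ = 92.6×1.71 + 266×1.71 = 613.21
T_out = 14662 / 613.21 = 23.91 °C

T_out = 23.9 °C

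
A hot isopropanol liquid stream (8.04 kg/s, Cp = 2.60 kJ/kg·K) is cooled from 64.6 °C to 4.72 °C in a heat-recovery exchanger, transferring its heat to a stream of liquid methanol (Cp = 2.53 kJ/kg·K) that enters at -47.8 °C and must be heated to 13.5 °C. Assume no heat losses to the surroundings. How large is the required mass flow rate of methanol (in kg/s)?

Heat released by hot stream: Q = 8.04 × 2.60 × (64.6 − 4.72) = 1251.7 kJ/s
Energy balance on cold side (adiabatic exchanger): Q = ṁ_c·Cp_c·(T_c,out − T_c,in)
ṁ_c = 1251.7 / [2.53 × (13.5 − -47.8)] = 8.0711 kg/s

ṁ_c = 8.07 kg/s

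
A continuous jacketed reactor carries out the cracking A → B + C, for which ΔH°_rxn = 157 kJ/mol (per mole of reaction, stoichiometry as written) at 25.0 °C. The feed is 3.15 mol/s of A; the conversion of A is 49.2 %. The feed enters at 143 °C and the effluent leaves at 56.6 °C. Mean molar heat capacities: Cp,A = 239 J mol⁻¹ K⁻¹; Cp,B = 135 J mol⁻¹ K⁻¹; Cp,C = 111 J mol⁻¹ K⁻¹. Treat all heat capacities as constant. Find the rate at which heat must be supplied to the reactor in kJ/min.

Q_in = 10700 kJ/min

Extent of reaction ξ = 0.492 × 3.15 = 1.5498 mol/s
Reaction term: ξ·ΔH°_rxn = 1.5498 × 157 = 243.32 kJ/s
Sensible, feed 143→25 °C: -88.836 kJ/s
Outlet flows (mol/s): A 1.6002, B 1.5498, C 1.5498
Sensible, products 25→56.6 °C: 24.133 kJ/s
Q = ΔH = 178.62 kJ/s = 178.62 kW
Heat supplied = 10717 kJ/min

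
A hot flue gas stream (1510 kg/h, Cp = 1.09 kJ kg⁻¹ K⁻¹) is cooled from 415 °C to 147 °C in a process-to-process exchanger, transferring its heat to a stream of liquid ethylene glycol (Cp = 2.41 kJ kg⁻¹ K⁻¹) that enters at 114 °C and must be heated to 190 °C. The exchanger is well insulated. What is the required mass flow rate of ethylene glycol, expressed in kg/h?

Heat released by hot stream: Q = 1510 × 1.09 × (415 − 147) = 441100 kJ/h
Energy balance on cold side (adiabatic exchanger): Q = ṁ_c·Cp_c·(T_c,out − T_c,in)
ṁ_c = 441100 / [2.41 × (190 − 114)] = 2408.3 kg/h

ṁ_c = 2410 kg/h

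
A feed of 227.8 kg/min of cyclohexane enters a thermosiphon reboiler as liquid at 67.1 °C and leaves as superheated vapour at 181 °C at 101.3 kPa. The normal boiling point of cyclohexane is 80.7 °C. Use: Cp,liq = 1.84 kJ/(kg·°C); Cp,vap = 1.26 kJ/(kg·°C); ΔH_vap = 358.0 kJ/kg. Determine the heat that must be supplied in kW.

Q = 1930 kW

liquid 67.1→80.7 °C: 25.024 kJ/kg
vaporisation at 80.7 °C: 358 kJ/kg
vapour 80.7→181 °C: 126.38 kJ/kg
Δh = 25.024 + 358 + 126.38 = 509.4 kJ/kg
Q = ṁ·Δh = 227.8 kg/min × 509.4 kJ/kg = 116040 kJ/min
|Q| = 1934 kW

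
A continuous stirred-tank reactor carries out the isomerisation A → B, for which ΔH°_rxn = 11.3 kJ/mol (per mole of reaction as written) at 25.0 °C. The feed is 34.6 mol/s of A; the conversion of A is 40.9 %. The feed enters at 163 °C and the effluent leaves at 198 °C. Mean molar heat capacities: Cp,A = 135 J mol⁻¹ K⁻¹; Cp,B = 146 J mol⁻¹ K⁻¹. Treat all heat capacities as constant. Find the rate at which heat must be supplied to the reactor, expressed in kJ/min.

Q_in = 21000 kJ/min

Extent of reaction ξ = 0.409 × 34.6 = 14.151 mol/s
Reaction term: ξ·ΔH°_rxn = 14.151 × 11.3 = 159.91 kJ/s
Sensible, feed 163→25 °C: -644.6 kJ/s
Outlet flows (mol/s): A 20.449, B 14.151
Sensible, products 25→198 °C: 835.01 kJ/s
Q = ΔH = 350.33 kJ/s = 350.33 kW
Heat supplied = 21020 kJ/min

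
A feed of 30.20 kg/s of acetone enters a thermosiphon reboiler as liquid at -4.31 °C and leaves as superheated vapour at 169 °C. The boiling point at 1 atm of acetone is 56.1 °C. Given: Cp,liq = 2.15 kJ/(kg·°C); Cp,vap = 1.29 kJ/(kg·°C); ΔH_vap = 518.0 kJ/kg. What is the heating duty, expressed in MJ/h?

Q = 86300 MJ/h

liquid -4.31→56.1 °C: 129.88 kJ/kg
vaporisation at 56.1 °C: 518 kJ/kg
vapour 56.1→169 °C: 145.64 kJ/kg
Δh = 129.88 + 518 + 145.64 = 793.52 kJ/kg
Q = ṁ·Δh = 30.20 kg/s × 793.52 kJ/kg = 23964 kJ/s
|Q| = 23964 kW = 86272 MJ/h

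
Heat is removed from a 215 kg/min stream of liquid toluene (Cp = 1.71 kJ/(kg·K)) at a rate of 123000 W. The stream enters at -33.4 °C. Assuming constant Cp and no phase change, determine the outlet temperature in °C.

Q = 123000 W = 7380 kJ/min
ΔT = Q/(ṁ·Cp) = 7380/(215×1.71) = 20.073 K
T_out = -33.4 − 20.073 = -53.473 °C

T_out = -53.5 °C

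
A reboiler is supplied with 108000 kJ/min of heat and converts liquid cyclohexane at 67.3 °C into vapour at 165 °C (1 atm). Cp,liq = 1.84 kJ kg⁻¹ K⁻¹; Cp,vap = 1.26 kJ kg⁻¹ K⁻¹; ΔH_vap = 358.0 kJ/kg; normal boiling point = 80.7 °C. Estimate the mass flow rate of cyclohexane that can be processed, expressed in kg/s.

Δh = 1.84×(80.7−67.3) + 358.0 + 1.26×(165−80.7) = 488.87 kJ/kg
Q = 108000 kJ/min = 1800 kJ/s = 1800 kJ/s
ṁ = Q/Δh = 1800 / 488.87 = 3.6819 kg/s

ṁ = 3.68 kg/s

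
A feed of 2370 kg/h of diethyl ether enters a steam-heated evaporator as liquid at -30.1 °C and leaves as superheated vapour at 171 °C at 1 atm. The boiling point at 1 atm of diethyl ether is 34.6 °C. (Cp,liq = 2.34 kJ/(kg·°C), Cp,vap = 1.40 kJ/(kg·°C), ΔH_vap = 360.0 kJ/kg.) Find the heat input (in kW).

liquid -30.1→34.6 °C: 151.4 kJ/kg
vaporisation at 34.6 °C: 360 kJ/kg
vapour 34.6→171 °C: 190.96 kJ/kg
Δh = 151.4 + 360 + 190.96 = 702.36 kJ/kg
Q = ṁ·Δh = 2370 kg/h × 702.36 kJ/kg = 1.6646e+06 kJ/h
|Q| = 462.39 kW

Q = 462 kW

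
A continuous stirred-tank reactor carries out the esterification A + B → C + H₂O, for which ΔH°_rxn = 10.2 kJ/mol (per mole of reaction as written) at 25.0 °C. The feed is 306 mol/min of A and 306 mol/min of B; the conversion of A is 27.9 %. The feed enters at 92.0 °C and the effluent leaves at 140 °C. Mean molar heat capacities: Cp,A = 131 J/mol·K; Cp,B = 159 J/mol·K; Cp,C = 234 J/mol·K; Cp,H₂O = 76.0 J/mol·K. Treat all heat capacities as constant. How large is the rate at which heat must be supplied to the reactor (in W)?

Extent of reaction ξ = 0.279 × 306 = 85.374 mol/min
Reaction term: ξ·ΔH°_rxn = 85.374 × 10.2 = 870.81 kJ/min
Sensible, feed 92.0→25 °C: -5945.6 kJ/min
Outlet flows (mol/min): A 220.63, B 220.63, C 85.374, H₂O 85.374
Sensible, products 25→140 °C: 10401 kJ/min
Q = ΔH = 5326.7 kJ/min = 88.778 kW
Heat supplied = 88778 W

Q_in = 88800 W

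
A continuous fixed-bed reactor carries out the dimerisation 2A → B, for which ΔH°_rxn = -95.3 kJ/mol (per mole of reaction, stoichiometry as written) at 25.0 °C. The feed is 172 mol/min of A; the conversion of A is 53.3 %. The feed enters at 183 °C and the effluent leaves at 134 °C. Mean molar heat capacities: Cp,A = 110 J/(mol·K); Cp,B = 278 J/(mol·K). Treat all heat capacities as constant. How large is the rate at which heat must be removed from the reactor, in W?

Q_out = 83400 W

Extent of reaction ξ = 0.533 × 172 / 2 = 45.838 mol/min
Reaction term: ξ·ΔH°_rxn = 45.838 × -95.3 = -4368.4 kJ/min
Sensible, feed 183→25 °C: -2989.4 kJ/min
Outlet flows (mol/min): A 80.324, B 45.838
Sensible, products 25→134 °C: 2352.1 kJ/min
Q = ΔH = -5005.7 kJ/min = -83.428 kW
Heat removed = 83428 W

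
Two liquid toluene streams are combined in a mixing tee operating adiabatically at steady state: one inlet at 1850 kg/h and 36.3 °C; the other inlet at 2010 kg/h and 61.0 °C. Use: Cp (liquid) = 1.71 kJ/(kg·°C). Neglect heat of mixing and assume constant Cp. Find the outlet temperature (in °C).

T_out = 49.2 °C

No heat crosses the boundary, so H_out = H_in.
Σ ṁᵢCp,ᵢTᵢ = 1850×1.71×36.3 + 2010×1.71×61.0 = 324500
Σ ṁᵢCp,ᵢ = 1850×1.71 + 2010×1.71 = 6600.6
T_out = 324500 / 6600.6 = 49.162 °C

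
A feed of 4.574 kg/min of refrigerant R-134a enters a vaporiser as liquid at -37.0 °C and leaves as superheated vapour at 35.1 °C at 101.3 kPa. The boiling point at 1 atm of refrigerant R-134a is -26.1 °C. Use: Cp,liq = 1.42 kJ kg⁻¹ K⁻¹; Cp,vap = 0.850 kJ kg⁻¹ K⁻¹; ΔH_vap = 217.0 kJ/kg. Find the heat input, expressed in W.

liquid -37.0→-26.1 °C: 15.478 kJ/kg
vaporisation at -26.1 °C: 217 kJ/kg
vapour -26.1→35.1 °C: 52.02 kJ/kg
Δh = 15.478 + 217 + 52.02 = 284.5 kJ/kg
Q = ṁ·Δh = 4.574 kg/min × 284.5 kJ/kg = 1301.3 kJ/min
|Q| = 21.688 kW = 21688 W

Q = 21700 W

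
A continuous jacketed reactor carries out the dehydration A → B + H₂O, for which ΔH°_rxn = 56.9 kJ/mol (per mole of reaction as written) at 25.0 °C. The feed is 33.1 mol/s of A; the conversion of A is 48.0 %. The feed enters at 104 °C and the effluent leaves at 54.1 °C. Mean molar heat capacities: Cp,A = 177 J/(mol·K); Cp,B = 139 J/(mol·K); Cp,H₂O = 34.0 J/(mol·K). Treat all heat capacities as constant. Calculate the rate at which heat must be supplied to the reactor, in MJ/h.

Extent of reaction ξ = 0.480 × 33.1 = 15.888 mol/s
Reaction term: ξ·ΔH°_rxn = 15.888 × 56.9 = 904.03 kJ/s
Sensible, feed 104→25 °C: -462.84 kJ/s
Outlet flows (mol/s): A 17.212, B 15.888, H₂O 15.888
Sensible, products 25→54.1 °C: 168.64 kJ/s
Q = ΔH = 609.83 kJ/s = 609.83 kW
Heat supplied = 2195.4 MJ/h

Q_in = 2200 MJ/h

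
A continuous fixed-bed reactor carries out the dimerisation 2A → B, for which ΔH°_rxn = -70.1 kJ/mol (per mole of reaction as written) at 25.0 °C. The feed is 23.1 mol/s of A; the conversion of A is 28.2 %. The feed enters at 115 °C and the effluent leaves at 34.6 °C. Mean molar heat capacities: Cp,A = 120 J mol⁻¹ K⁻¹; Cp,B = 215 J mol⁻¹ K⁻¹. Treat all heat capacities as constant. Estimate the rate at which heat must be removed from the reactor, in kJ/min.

Extent of reaction ξ = 0.282 × 23.1 / 2 = 3.2571 mol/s
Reaction term: ξ·ΔH°_rxn = 3.2571 × -70.1 = -228.32 kJ/s
Sensible, feed 115→25 °C: -249.48 kJ/s
Outlet flows (mol/s): A 16.586, B 3.2571
Sensible, products 25→34.6 °C: 25.829 kJ/s
Q = ΔH = -451.97 kJ/s = -451.97 kW
Heat removed = 27118 kJ/min

Q_out = 27100 kJ/min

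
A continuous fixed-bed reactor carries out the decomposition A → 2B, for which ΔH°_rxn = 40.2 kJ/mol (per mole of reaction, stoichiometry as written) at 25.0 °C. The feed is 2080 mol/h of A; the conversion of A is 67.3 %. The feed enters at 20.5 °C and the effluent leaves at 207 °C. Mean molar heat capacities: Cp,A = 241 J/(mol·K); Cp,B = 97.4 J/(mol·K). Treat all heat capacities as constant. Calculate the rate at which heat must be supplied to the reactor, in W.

Q_in = 38300 W

Extent of reaction ξ = 0.673 × 2080 = 1399.8 mol/h
Reaction term: ξ·ΔH°_rxn = 1399.8 × 40.2 = 56274 kJ/h
Sensible, feed 20.5→25 °C: 2255.8 kJ/h
Outlet flows (mol/h): A 680.16, B 2799.7
Sensible, products 25→207 °C: 79463 kJ/h
Q = ΔH = 137990 kJ/h = 38.331 kW
Heat supplied = 38331 W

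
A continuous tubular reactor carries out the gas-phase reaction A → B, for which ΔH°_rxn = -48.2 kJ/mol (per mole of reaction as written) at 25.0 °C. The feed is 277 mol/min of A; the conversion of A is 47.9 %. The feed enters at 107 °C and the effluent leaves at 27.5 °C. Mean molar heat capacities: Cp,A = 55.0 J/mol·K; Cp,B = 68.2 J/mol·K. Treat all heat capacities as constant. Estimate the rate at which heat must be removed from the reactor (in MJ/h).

Extent of reaction ξ = 0.479 × 277 = 132.68 mol/min
Reaction term: ξ·ΔH°_rxn = 132.68 × -48.2 = -6395.3 kJ/min
Sensible, feed 107→25 °C: -1249.3 kJ/min
Outlet flows (mol/min): A 144.32, B 132.68
Sensible, products 25→27.5 °C: 42.466 kJ/min
Q = ΔH = -7602.1 kJ/min = -126.7 kW
Heat removed = 456.13 MJ/h

Q_out = 456 MJ/h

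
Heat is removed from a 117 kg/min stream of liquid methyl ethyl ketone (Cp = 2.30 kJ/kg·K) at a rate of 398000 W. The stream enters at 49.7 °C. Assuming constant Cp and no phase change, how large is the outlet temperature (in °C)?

T_out = -39.0 °C

Q = 398000 W = 23880 kJ/min
ΔT = Q/(ṁ·Cp) = 23880/(117×2.30) = 88.74 K
T_out = 49.7 − 88.74 = -39.04 °C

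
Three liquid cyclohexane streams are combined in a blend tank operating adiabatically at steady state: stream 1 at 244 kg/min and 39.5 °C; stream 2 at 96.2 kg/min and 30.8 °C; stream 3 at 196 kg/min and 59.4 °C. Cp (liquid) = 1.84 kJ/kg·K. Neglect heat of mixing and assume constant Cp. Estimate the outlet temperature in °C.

Adiabatic, steady state ⇒ Σ ṁᵢCp,ᵢ(T_out − Tᵢ) = 0
Σ ṁᵢCp,ᵢTᵢ = 244×1.84×39.5 + 96.2×1.84×30.8 + 196×1.84×59.4 = 44608
Σ ṁᵢCp,ᵢ = 244×1.84 + 96.2×1.84 + 196×1.84 = 986.61
T_out = 44608 / 986.61 = 45.213 °C

T_out = 45.2 °C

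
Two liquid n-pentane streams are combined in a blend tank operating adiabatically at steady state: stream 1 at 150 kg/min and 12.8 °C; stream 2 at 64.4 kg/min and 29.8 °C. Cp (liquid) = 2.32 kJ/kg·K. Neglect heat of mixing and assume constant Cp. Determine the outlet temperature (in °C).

Adiabatic, steady state ⇒ Σ ṁᵢCp,ᵢ(T_out − Tᵢ) = 0
T_out = Σ ṁᵢCp,ᵢTᵢ / Σ ṁᵢCp,ᵢ
      = 8906.8 / 497.41 = 17.906 °C

T_out = 17.9 °C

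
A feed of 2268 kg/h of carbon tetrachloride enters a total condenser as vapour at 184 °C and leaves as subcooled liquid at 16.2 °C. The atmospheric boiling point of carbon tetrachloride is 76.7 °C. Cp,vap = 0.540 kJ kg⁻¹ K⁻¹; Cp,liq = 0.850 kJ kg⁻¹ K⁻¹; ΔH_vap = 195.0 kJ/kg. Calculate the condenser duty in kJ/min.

Q_c = 11500 kJ/min

vapour 184→76.7 °C: -57.942 kJ/kg
condensation at 76.7 °C: -195 kJ/kg
liquid 76.7→16.2 °C: -51.425 kJ/kg
Δh = -57.942 + -195 + -51.425 = -304.37 kJ/kg
Q = ṁ·Δh = 2268 kg/h × -304.37 kJ/kg = -690300 kJ/h
|Q| = 191.75 kW = 11505 kJ/min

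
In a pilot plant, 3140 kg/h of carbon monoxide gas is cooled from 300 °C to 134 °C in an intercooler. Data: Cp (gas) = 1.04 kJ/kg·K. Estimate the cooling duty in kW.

Q_c = 151 kW

Q = ṁ·Cp·ΔT = 3140 × 1.04 × (134 − 300) = -542090 kJ/h
Converting: 542090 / 3600 s = 150.58 kW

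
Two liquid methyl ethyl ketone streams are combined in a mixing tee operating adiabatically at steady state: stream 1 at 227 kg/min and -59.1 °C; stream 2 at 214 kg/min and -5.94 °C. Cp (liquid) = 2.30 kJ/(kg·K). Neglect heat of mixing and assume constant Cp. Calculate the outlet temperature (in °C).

T_out = -33.3 °C

Adiabatic, steady state ⇒ Σ ṁᵢCp,ᵢ(T_out − Tᵢ) = 0
Σ ṁᵢCp,ᵢTᵢ = 227×2.30×-59.1 + 214×2.30×-5.94 = -33780
Σ ṁᵢCp,ᵢ = 227×2.30 + 214×2.30 = 1014.3
T_out = -33780 / 1014.3 = -33.304 °C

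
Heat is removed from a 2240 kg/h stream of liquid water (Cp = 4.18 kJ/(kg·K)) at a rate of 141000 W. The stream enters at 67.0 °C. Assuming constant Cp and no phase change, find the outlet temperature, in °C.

Q = 141000 W = 507600 kJ/h
ΔT = Q/(ṁ·Cp) = 507600/(2240×4.18) = 54.212 K
T_out = 67.0 − 54.212 = 12.788 °C

T_out = 12.8 °C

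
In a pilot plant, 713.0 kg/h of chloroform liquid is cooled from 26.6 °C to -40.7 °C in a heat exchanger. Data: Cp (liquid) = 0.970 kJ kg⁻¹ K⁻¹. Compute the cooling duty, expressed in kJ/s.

Q = ṁ·Cp·ΔT = 713.0 × 0.970 × (-40.7 − 26.6) = -46545 kJ/h
Converting: 46545 / 3600 s = 12.929 kW

Q_c = 12.9 kJ/s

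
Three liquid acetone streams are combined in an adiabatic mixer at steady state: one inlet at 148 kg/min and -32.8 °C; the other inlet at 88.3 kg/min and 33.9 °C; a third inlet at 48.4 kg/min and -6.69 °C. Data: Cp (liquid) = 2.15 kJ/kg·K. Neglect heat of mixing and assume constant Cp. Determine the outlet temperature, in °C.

T_out = -7.67 °C

No heat crosses the boundary, so H_out = H_in.
T_out = Σ ṁᵢCp,ᵢTᵢ / Σ ṁᵢCp,ᵢ
      = -4697.4 / 612.11 = -7.6741 °C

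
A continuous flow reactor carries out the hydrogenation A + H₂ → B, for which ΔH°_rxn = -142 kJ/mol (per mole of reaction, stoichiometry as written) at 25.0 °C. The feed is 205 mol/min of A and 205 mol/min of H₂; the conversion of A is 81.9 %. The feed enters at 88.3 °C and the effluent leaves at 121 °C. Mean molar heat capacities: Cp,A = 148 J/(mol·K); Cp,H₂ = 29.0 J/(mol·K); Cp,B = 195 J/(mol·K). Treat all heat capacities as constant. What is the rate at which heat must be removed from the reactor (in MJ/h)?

Q_out = 1340 MJ/h

Extent of reaction ξ = 0.819 × 205 = 167.89 mol/min
Reaction term: ξ·ΔH°_rxn = 167.89 × -142 = -23841 kJ/min
Sensible, feed 88.3→25 °C: -2296.8 kJ/min
Outlet flows (mol/min): A 37.105, H₂ 37.105, B 167.89
Sensible, products 25→121 °C: 3773.5 kJ/min
Q = ΔH = -22364 kJ/min = -372.74 kW
Heat removed = 1341.9 MJ/h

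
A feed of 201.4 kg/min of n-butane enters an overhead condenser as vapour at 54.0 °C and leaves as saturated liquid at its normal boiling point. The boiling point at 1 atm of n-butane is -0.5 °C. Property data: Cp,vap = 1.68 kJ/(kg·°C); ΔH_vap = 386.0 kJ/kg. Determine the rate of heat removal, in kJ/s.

Q_c = 1600 kJ/s

vapour 54.0→-0.5 °C: -91.56 kJ/kg
condensation at -0.5 °C: -386 kJ/kg
Δh = -91.56 + -386 = -477.56 kJ/kg
Q = ṁ·Δh = 201.4 kg/min × -477.56 kJ/kg = -96181 kJ/min
|Q| = 1603 kW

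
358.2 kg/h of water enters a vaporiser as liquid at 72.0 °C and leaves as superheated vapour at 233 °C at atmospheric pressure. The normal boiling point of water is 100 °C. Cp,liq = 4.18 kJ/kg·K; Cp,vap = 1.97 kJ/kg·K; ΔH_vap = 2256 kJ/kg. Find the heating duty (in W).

Q = 262000 W

liquid 72.0→100 °C: 117.04 kJ/kg
vaporisation at 100 °C: 2256 kJ/kg
vapour 100→233 °C: 262.01 kJ/kg
Δh = 117.04 + 2256 + 262.01 = 2635.1 kJ/kg
Q = ṁ·Δh = 358.2 kg/h × 2635.1 kJ/kg = 943870 kJ/h
|Q| = 262.19 kW = 262190 W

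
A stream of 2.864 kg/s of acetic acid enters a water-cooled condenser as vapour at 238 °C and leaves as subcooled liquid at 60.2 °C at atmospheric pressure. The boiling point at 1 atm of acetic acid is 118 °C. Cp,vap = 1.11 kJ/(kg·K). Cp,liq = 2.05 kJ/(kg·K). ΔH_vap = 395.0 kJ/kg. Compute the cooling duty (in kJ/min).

Q_c = 111000 kJ/min

vapour 238→118 °C: -133.2 kJ/kg
condensation at 118 °C: -395 kJ/kg
liquid 118→60.2 °C: -118.49 kJ/kg
Δh = -133.2 + -395 + -118.49 = -646.69 kJ/kg
Q = ṁ·Δh = 2.864 kg/s × -646.69 kJ/kg = -1852.1 kJ/s
|Q| = 1852.1 kW = 111130 kJ/min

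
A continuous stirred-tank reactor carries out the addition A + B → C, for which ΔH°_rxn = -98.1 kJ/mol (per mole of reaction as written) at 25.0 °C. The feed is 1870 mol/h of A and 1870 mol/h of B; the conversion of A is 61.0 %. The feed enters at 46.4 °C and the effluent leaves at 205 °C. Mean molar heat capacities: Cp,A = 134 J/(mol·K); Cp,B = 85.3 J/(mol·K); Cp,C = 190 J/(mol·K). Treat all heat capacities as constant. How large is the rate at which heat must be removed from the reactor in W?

Q_out = 14700 W

Extent of reaction ξ = 0.610 × 1870 = 1140.7 mol/h
Reaction term: ξ·ΔH°_rxn = 1140.7 × -98.1 = -111900 kJ/h
Sensible, feed 46.4→25 °C: -8775.9 kJ/h
Outlet flows (mol/h): A 729.3, B 729.3, C 1140.7
Sensible, products 25→205 °C: 67800 kJ/h
Q = ΔH = -52878 kJ/h = -14.688 kW
Heat removed = 14688 W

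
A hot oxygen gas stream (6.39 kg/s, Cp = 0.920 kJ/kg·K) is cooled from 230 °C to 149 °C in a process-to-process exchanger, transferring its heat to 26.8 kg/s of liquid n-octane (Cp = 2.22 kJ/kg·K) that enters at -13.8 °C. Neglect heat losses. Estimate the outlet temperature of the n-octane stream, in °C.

Heat released by hot stream: Q = 6.39 × 0.920 × (230 − 149) = 476.18 kJ/s
Energy balance on cold side (adiabatic exchanger): Q = ṁ_c·Cp_c·(T_c,out − T_c,in)
T_c,out = -13.8 + 476.18/(26.8 × 2.22) = -5.7964 °C

T_c,out = -5.80 °C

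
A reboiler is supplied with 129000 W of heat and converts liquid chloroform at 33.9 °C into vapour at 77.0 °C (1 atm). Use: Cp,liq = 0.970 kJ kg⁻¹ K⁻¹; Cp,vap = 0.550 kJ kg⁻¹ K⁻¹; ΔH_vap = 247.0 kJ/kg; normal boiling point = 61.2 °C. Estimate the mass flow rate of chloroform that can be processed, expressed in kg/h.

Δh = 0.970×(61.2−33.9) + 247.0 + 0.550×(77.0−61.2) = 282.17 kJ/kg
Q = 129000 W = 129 kJ/s = 464400 kJ/h
ṁ = Q/Δh = 464400 / 282.17 = 1645.8 kg/h

ṁ = 1650 kg/h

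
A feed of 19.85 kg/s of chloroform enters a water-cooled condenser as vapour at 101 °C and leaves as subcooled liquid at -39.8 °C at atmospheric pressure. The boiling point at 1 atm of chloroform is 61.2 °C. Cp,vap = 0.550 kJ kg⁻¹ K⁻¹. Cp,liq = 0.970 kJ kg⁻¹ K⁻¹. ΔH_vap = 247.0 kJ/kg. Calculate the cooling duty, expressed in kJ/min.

Q_c = 437000 kJ/min

vapour 101→61.2 °C: -21.89 kJ/kg
condensation at 61.2 °C: -247 kJ/kg
liquid 61.2→-39.8 °C: -97.97 kJ/kg
Δh = -21.89 + -247 + -97.97 = -366.86 kJ/kg
Q = ṁ·Δh = 19.85 kg/s × -366.86 kJ/kg = -7282.2 kJ/s
|Q| = 7282.2 kW = 436930 kJ/min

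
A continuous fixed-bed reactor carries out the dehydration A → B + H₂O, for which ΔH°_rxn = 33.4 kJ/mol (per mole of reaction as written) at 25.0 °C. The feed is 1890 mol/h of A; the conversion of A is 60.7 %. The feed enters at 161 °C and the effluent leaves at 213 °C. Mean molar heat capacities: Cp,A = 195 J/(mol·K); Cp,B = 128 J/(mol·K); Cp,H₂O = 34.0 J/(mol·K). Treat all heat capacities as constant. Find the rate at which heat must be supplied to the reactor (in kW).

Q_in = 14.0 kW

Extent of reaction ξ = 0.607 × 1890 = 1147.2 mol/h
Reaction term: ξ·ΔH°_rxn = 1147.2 × 33.4 = 38317 kJ/h
Sensible, feed 161→25 °C: -50123 kJ/h
Outlet flows (mol/h): A 742.77, B 1147.2, H₂O 1147.2
Sensible, products 25→213 °C: 62170 kJ/h
Q = ΔH = 50365 kJ/h = 13.99 kW
Heat supplied = 13.99 kW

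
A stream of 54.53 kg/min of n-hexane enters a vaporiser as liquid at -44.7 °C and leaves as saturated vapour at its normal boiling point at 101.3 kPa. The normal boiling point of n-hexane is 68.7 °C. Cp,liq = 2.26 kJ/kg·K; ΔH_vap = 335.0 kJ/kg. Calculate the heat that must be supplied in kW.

Q = 537 kW

liquid -44.7→68.7 °C: 256.28 kJ/kg
vaporisation at 68.7 °C: 335 kJ/kg
Δh = 256.28 + 335 = 591.28 kJ/kg
Q = ṁ·Δh = 54.53 kg/min × 591.28 kJ/kg = 32243 kJ/min
|Q| = 537.38 kW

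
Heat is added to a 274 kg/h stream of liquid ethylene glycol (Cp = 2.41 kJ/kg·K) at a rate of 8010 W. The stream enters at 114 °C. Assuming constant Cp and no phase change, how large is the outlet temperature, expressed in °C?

Q = 8010 W = 28836 kJ/h
ΔT = Q/(ṁ·Cp) = 28836/(274×2.41) = 43.668 K
T_out = 114 + 43.668 = 157.67 °C

T_out = 158 °C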